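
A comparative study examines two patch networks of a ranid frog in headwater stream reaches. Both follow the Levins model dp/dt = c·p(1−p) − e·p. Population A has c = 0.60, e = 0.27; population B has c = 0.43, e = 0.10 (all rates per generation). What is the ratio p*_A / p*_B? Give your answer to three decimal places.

0.717

A: p*_A = 1 − 0.27/0.60 = 0.5500.
B: p*_B = 1 − 0.10/0.43 = 0.7674.
p*_A / p*_B = 0.5500/0.7674 = 0.7167.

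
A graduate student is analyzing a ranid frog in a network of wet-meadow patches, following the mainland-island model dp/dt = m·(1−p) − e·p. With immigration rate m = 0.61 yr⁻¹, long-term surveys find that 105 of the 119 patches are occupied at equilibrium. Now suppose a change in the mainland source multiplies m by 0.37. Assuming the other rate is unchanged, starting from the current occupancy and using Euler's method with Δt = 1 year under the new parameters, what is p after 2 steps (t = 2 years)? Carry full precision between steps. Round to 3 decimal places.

0.806

Observed p* = 105/119 = 0.88235.
Balance m(1−p*) = e·p* gives e = m(1−p*)/p* = 0.61×0.11765/0.88235 = 0.08133.
Starting from p₀ = 0.88235; update p ← p + (dp/dt)·Δt with the new parameters.
step 1: Δp = -0.04521, p = 0.83714
step 2: Δp = -0.03133, p = 0.80581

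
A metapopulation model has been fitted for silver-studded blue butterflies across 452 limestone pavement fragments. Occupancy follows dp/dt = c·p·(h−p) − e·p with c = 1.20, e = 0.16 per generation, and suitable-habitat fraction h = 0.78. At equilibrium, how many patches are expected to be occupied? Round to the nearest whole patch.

292

p* = h − e/c = 0.78 − 0.1333 = 0.6467.
Expected occupied patches = N × p* = 452 × 0.6467 = 292.29 ≈ 292.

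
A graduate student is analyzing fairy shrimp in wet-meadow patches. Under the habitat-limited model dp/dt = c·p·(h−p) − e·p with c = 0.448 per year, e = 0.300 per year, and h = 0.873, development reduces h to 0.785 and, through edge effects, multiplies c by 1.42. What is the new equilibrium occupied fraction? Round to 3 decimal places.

0.313

Before: p* = h − e/c = 0.873 − 0.300/0.448 = 0.873 − 0.6696 = 0.2034.
After: c = 0.63616, e = 0.3, h = 0.785; p* = 0.785 − 0.3/0.63616 = 0.3134.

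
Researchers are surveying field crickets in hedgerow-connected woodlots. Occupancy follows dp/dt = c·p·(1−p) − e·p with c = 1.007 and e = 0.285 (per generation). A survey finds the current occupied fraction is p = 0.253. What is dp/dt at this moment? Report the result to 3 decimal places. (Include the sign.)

0.118

Colonization term: c·p·(1−p) = 1.007×0.253×0.7470 = 0.19031.
Extinction term: e·p = 0.07210.
dp/dt = 0.19031 − 0.07210 = 0.11821.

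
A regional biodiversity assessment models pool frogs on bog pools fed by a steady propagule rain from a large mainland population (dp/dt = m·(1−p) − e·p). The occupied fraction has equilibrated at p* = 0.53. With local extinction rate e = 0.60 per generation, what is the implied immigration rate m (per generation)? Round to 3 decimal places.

At equilibrium m(1−p*) = e·p*, so m = e·p*/(1−p*).
m = 0.60 × 0.53 / 0.4700 = 0.3180/0.4700 = 0.6766.

0.677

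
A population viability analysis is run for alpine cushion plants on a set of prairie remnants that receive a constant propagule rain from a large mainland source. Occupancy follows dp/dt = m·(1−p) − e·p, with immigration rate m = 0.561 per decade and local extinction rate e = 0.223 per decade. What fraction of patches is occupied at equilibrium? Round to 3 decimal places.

At equilibrium the propagule rain into empty patches balances local extinction: m(1−p*) = e·p*.
p* = m/(m+e) = 0.561/(0.561+0.223) = 0.561/0.7840 = 0.7156.

0.716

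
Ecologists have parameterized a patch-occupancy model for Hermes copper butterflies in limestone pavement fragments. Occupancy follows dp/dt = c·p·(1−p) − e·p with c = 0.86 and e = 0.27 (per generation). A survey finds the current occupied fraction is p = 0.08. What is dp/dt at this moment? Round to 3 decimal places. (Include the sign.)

Colonization term: c·p·(1−p) = 0.86×0.08×0.9200 = 0.06330.
Extinction term: e·p = 0.02160.
dp/dt = 0.06330 − 0.02160 = 0.04170.

0.042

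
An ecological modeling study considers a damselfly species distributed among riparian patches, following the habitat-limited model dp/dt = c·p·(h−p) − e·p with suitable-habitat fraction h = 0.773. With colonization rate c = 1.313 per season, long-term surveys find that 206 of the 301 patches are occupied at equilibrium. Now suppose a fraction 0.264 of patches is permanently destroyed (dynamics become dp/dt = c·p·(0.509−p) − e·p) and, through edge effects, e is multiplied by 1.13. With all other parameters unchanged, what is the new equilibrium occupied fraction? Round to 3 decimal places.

Observed p* = 206/301 = 0.68439.
Balance c(h−p*) = e gives e = 1.313×(0.773 − 0.68439) = 0.11634.
New p* = 0.509 − e/c = 0.509 − 0.13146/1.31300 = 0.40888.

0.409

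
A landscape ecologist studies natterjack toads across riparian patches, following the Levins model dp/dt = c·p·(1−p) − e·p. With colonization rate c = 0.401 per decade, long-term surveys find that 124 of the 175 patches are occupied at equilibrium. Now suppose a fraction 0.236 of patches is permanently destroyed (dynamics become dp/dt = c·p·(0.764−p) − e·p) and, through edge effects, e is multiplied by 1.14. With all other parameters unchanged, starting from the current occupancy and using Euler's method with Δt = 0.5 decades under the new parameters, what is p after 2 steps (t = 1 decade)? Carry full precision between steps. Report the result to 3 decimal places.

0.637

Observed p* = 124/175 = 0.70857.
Balance c(1−p*) = e gives e = 0.401×(1 − 0.70857) = 0.11686.
Starting from p₀ = 0.70857; update p ← p + (dp/dt)·Δt with the new parameters.
t = 0.5: p = 0.70857 + (-0.03932) = 0.66925
t = 1: p = 0.66925 + (-0.03187) = 0.63738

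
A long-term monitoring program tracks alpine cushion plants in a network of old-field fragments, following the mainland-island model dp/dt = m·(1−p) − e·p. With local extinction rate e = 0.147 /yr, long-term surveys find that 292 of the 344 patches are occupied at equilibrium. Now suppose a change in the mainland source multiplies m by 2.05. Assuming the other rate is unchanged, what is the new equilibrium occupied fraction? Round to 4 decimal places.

0.9201

Observed p* = 292/344 = 0.84884.
Balance m(1−p*) = e·p* gives m = e·p*/(1−p*) = 0.147×0.84884/0.15116 = 0.82548.
New p* = m/(m+e) = 1.69223/(1.69223+0.14700) = 0.92008.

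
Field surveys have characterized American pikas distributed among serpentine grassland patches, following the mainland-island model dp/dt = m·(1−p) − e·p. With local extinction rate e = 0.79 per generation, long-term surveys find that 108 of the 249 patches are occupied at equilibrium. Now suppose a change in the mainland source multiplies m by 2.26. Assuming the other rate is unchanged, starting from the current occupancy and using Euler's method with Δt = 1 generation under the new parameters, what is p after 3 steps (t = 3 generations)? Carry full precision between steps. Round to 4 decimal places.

0.9442

Observed p* = 108/249 = 0.43373.
Balance m(1−p*) = e·p* gives m = e·p*/(1−p*) = 0.79×0.43373/0.56627 = 0.60511.
Starting from p₀ = 0.43373; update p ← p + (dp/dt)·Δt with the new parameters.
step 1: Δp = +0.43174, p = 0.86547
step 2: Δp = -0.49976, p = 0.36572
step 3: Δp = +0.57849, p = 0.94421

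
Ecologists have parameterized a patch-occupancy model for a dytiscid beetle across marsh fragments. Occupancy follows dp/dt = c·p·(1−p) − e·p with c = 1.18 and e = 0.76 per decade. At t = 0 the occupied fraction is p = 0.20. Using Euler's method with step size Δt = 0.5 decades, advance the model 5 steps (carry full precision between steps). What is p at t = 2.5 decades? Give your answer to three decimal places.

Update rule: p ← p + [c·p·(1−p) − e·p]·Δt with Δt = 0.5.
t = 0.5: p = 0.20000 + (+0.01840) = 0.21840
t = 1: p = 0.21840 + (+0.01772) = 0.23612
t = 1.5: p = 0.23612 + (+0.01669) = 0.25281
t = 2: p = 0.25281 + (+0.01538) = 0.26819
t = 2.5: p = 0.26819 + (+0.01388) = 0.28208

0.282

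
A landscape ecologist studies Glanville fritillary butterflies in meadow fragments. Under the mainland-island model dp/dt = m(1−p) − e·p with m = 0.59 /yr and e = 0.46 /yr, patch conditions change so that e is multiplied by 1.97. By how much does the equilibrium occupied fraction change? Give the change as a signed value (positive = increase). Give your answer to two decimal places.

-0.17

Before: p* = 0.59/(0.59+0.46) = 0.5619.
After: m = 0.59, e = 0.9062; p* = 0.59/1.4962 = 0.3943.
Δp* = 0.3943 − 0.5619 = -0.1676.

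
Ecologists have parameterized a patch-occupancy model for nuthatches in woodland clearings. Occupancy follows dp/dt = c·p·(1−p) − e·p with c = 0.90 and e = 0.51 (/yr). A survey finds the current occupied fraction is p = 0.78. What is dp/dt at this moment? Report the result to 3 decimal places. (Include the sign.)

-0.243

Colonization term: c·p·(1−p) = 0.90×0.78×0.2200 = 0.15444.
Extinction term: e·p = 0.39780.
dp/dt = 0.15444 − 0.39780 = -0.24336.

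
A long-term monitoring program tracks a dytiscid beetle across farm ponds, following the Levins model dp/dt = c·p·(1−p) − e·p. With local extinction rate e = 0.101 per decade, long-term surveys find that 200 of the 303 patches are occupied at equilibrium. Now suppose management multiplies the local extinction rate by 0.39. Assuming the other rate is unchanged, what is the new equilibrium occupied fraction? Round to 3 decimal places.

Observed p* = 200/303 = 0.66007.
Balance c(1−p*) = e gives c = e/(1 − 0.66007) = 0.101/0.33993 = 0.29712.
New p* = 1 − e/c = 1 − 0.03939/0.29712 = 0.86743.

0.867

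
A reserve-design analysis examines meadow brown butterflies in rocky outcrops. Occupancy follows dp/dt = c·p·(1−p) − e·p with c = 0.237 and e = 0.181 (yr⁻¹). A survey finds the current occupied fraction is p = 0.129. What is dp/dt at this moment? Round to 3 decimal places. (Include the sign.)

Colonization term: c·p·(1−p) = 0.237×0.129×0.8710 = 0.02663.
Extinction term: e·p = 0.02335.
dp/dt = 0.02663 − 0.02335 = 0.00328.

0.003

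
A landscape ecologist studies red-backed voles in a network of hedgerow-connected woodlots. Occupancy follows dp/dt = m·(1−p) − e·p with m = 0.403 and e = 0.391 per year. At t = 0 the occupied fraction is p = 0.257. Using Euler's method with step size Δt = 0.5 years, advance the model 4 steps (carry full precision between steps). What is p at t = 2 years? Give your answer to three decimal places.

0.474

Update rule: p ← p + [m·(1−p) − e·p]·Δt with Δt = 0.5.
t = 0.5: p = 0.25700 + (+0.09947) = 0.35647
t = 1: p = 0.35647 + (+0.05998) = 0.41645
t = 1.5: p = 0.41645 + (+0.03617) = 0.45262
t = 2: p = 0.45262 + (+0.02181) = 0.47443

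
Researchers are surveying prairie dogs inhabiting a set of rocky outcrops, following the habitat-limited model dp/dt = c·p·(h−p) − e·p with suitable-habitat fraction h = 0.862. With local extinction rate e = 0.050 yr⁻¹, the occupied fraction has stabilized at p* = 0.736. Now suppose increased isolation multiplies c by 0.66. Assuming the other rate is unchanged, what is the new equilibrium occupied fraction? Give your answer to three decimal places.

Balance c(h−p*) = e gives c = e/(0.862 − 0.73600) = 0.050/0.12600 = 0.39683.
New p* = 0.862 − e/c = 0.862 − 0.05000/0.26191 = 0.67109.

0.671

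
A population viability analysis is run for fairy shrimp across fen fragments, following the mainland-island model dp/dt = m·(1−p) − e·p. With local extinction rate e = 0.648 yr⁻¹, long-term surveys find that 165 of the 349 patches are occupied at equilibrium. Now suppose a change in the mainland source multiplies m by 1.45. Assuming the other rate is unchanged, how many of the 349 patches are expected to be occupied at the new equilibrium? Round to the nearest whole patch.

197

Observed p* = 165/349 = 0.47278.
Balance m(1−p*) = e·p* gives m = e·p*/(1−p*) = 0.648×0.47278/0.52722 = 0.58109.
New p* = m/(m+e) = 0.84258/(0.84258+0.64800) = 0.56527.
Expected occupied = 349 × 0.56527 = 197.28 ≈ 197.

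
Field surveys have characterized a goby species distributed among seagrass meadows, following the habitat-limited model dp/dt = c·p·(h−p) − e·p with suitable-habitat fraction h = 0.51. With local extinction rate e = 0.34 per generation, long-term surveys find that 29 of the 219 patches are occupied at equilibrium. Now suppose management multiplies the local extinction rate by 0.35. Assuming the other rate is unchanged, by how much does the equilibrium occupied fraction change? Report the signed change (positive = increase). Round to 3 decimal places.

0.245

Observed p* = 29/219 = 0.13242.
Balance c(h−p*) = e gives c = e/(0.51 − 0.13242) = 0.34/0.37758 = 0.90047.
New p* = 0.51 − e/c = 0.51 − 0.11900/0.90047 = 0.37785.
Δp* = 0.37785 − 0.13242 = +0.24543.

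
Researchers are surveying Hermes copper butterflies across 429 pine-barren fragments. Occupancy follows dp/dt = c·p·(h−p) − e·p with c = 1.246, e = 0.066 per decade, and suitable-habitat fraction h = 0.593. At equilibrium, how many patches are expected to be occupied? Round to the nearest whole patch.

p* = h − e/c = 0.593 − 0.0530 = 0.5400.
Expected occupied patches = N × p* = 429 × 0.5400 = 231.67 ≈ 232.

232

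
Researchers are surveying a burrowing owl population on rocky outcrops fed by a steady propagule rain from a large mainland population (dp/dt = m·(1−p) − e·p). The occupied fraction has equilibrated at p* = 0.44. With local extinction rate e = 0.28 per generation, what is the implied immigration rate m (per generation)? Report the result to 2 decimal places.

At equilibrium m(1−p*) = e·p*, so m = e·p*/(1−p*).
m = 0.28 × 0.44 / 0.5600 = 0.1232/0.5600 = 0.2200.

0.22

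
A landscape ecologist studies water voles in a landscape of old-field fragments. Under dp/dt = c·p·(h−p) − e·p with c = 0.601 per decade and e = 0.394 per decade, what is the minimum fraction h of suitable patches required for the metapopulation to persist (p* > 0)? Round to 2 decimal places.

0.66

p* = h − e/c is positive only when h > e/c.
h_min = e/c = 0.394/0.601 = 0.6556.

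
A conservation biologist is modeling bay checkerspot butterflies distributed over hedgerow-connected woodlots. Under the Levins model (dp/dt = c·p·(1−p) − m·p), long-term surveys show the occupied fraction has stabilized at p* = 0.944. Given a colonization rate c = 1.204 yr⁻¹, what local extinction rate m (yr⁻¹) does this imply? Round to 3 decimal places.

At equilibrium c(1−p*) = m.
m = 1.204 × (1 − 0.944) = 1.204 × 0.0560 = 0.0674.

0.067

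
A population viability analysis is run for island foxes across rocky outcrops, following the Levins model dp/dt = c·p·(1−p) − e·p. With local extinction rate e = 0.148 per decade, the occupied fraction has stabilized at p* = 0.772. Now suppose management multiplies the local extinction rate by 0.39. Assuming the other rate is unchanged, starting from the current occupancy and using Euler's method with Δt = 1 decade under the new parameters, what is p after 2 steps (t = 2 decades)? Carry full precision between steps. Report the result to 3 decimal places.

Balance c(1−p*) = e gives c = e/(1 − 0.77200) = 0.148/0.22800 = 0.64912.
Starting from p₀ = 0.77200; update p ← p + (dp/dt)·Δt with the new parameters.
t = 1: p = 0.77200 + (+0.06970) = 0.84170
t = 2: p = 0.84170 + (+0.03791) = 0.87961

0.880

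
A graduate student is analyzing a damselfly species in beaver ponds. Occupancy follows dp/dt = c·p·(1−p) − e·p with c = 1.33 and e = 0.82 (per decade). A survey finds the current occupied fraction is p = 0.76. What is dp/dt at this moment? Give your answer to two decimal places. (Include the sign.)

Colonization term: c·p·(1−p) = 1.33×0.76×0.2400 = 0.24259.
Extinction term: e·p = 0.62320.
dp/dt = 0.24259 − 0.62320 = -0.38061.

-0.38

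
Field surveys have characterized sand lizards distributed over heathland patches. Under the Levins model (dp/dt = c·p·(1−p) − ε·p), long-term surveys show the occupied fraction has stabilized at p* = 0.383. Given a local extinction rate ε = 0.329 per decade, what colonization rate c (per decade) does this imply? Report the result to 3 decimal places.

0.533

At equilibrium c(1−p*) = ε, so c = ε/(1−p*).
c = 0.329/(1 − 0.383) = 0.329/0.6170 = 0.5332.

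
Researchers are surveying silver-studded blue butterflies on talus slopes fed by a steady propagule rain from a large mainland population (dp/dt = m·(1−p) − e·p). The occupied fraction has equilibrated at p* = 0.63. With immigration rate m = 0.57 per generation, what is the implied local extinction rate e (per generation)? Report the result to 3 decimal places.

0.335

At equilibrium m(1−p*) = e·p*, so e = m(1−p*)/p*.
e = 0.57 × 0.3700 / 0.63 = 0.3348.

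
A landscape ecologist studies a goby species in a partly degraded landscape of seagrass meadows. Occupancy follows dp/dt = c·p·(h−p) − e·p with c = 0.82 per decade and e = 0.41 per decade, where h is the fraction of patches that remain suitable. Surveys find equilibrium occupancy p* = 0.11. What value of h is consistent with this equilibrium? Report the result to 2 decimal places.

At equilibrium c(h−p*) = e, so h = p* + e/c.
h = 0.11 + 0.41/0.82 = 0.11 + 0.5000 = 0.6100.

0.61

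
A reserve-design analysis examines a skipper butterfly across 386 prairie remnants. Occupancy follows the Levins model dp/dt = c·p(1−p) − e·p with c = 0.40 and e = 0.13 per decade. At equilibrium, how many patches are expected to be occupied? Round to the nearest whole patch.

p* = 1 − e/c = 1 − 0.13/0.40 = 0.6750.
Expected occupied patches = N × p* = 386 × 0.6750 = 260.55 ≈ 261.

261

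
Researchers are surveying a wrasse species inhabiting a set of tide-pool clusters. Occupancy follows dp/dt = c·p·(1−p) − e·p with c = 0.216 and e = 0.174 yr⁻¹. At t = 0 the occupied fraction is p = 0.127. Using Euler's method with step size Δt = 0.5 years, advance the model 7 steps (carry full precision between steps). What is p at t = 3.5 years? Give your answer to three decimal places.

0.133

Update rule: p ← p + [c·p·(1−p) − e·p]·Δt with Δt = 0.5.
t = 0.5: p = 0.12700 + (+0.00093) = 0.12793
t = 1: p = 0.12793 + (+0.00092) = 0.12884
t = 1.5: p = 0.12884 + (+0.00091) = 0.12976
t = 2: p = 0.12976 + (+0.00091) = 0.13066
t = 2.5: p = 0.13066 + (+0.00090) = 0.13156
t = 3: p = 0.13156 + (+0.00089) = 0.13246
t = 3.5: p = 0.13246 + (+0.00089) = 0.13334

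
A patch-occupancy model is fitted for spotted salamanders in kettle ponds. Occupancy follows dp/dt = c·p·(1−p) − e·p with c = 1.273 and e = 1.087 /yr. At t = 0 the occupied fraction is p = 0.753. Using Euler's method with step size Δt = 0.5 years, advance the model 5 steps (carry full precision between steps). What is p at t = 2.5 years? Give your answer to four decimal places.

0.2579

Update rule: p ← p + [c·p·(1−p) − e·p]·Δt with Δt = 0.5.
p: 0.75300 → 0.46213  (Δp = -0.29087)
p: 0.46213 → 0.36917  (Δp = -0.09295)
p: 0.36917 → 0.31676  (Δp = -0.05241)
p: 0.31676 → 0.28235  (Δp = -0.03441)
p: 0.28235 → 0.25787  (Δp = -0.02449)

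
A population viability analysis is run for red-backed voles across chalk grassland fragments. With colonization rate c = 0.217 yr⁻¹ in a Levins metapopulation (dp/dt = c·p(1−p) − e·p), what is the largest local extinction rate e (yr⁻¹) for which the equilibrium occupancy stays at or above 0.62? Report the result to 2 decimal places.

1 − e/c ≥ 0.62 ⇒ e ≤ c(1 − 0.62) = 0.217 × 0.3800.
e_max = 0.0825.

0.08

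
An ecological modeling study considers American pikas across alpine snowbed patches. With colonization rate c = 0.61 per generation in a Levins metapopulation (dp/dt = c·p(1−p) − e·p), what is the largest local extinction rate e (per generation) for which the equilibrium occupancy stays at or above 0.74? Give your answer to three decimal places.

0.159

1 − e/c ≥ 0.74 ⇒ e ≤ c(1 − 0.74) = 0.61 × 0.2600.
e_max = 0.1586.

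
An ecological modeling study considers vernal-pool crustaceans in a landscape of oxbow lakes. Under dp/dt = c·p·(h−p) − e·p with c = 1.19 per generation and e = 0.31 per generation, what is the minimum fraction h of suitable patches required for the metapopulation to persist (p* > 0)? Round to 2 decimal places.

0.26

p* = h − e/c is positive only when h > e/c.
h_min = e/c = 0.31/1.19 = 0.2605.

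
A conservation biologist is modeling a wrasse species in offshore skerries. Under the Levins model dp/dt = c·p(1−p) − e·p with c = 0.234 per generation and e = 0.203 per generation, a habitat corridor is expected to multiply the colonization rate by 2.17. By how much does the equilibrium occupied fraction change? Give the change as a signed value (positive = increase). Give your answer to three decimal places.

0.468

Before: p* = 1 − 0.203/0.234 = 0.1325.
After the change, c = 0.50778, e = 0.203, so p* = 1 − 0.203/0.50778 = 0.6002.
Δp* = 0.6002 − 0.1325 = +0.4677.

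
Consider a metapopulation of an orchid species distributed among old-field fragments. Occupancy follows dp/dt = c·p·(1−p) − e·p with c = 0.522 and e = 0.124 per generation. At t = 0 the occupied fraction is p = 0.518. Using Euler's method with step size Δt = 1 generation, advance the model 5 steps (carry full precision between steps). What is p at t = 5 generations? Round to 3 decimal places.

Update rule: p ← p + [c·p·(1−p) − e·p]·Δt with Δt = 1.
t = 1: p = 0.51800 + (+0.06610) = 0.58410
t = 2: p = 0.58410 + (+0.05438) = 0.63848
t = 3: p = 0.63848 + (+0.04132) = 0.67980
t = 4: p = 0.67980 + (+0.02933) = 0.70913
t = 5: p = 0.70913 + (+0.01974) = 0.72887

0.729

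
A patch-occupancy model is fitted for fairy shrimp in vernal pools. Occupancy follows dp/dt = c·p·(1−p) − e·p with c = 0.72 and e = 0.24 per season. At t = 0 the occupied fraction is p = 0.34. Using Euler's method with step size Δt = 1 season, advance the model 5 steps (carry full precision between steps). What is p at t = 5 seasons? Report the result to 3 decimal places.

0.629

Update rule: p ← p + [c·p·(1−p) − e·p]·Δt with Δt = 1.
step 1: Δp = +0.07997, p = 0.41997
step 2: Δp = +0.07460, p = 0.49456
step 3: Δp = +0.06128, p = 0.55585
step 4: Δp = +0.04435, p = 0.60020
step 5: Δp = +0.02872, p = 0.62892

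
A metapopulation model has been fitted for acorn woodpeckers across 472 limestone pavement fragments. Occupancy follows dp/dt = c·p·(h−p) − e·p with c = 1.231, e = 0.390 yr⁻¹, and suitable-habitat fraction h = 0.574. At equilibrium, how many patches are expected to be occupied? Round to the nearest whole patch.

121

p* = h − e/c = 0.574 − 0.3168 = 0.2572.
Expected occupied patches = N × p* = 472 × 0.2572 = 121.39 ≈ 121.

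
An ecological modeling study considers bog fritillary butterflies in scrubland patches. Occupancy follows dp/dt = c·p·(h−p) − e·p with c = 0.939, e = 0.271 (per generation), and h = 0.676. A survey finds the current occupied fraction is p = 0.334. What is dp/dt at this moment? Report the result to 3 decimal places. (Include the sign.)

0.017

Colonization term: c·p·(h−p) = 0.939×0.334×0.3420 = 0.10726.
Extinction term: e·p = 0.09051.
dp/dt = 0.10726 − 0.09051 = 0.01675.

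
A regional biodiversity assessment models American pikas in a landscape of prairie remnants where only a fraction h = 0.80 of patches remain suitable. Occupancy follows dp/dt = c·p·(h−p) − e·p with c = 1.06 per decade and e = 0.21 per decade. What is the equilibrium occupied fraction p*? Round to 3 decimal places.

Setting dp/dt = 0 and dividing by p* gives c·(h−p*) = e.
So p* = h − e/c = 0.80 − 0.21/1.06 = 0.80 − 0.1981 = 0.6019.

0.602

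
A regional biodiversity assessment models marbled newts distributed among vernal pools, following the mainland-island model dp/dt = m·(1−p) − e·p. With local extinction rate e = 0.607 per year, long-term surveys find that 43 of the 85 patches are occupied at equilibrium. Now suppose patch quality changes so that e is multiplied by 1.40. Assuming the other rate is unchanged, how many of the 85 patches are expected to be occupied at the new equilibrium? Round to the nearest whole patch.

Observed p* = 43/85 = 0.50588.
Balance m(1−p*) = e·p* gives m = e·p*/(1−p*) = 0.607×0.50588/0.49412 = 0.62145.
New p* = m/(m+e) = 0.62145/(0.62145+0.84980) = 0.42240.
Expected occupied = 85 × 0.42240 = 35.90 ≈ 36.

36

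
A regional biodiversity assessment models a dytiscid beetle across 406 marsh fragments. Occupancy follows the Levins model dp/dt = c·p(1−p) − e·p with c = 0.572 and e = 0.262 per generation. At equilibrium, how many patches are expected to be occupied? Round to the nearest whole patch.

220

p* = 1 − e/c = 1 − 0.262/0.572 = 0.5420.
Expected occupied patches = N × p* = 406 × 0.5420 = 220.03 ≈ 220.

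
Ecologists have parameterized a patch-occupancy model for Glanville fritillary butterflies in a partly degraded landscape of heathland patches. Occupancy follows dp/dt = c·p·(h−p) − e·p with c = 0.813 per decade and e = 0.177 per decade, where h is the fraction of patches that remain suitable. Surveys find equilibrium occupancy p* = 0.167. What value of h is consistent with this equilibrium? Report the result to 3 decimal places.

0.385

At equilibrium c(h−p*) = e, so h = p* + e/c.
h = 0.167 + 0.177/0.813 = 0.167 + 0.2177 = 0.3847.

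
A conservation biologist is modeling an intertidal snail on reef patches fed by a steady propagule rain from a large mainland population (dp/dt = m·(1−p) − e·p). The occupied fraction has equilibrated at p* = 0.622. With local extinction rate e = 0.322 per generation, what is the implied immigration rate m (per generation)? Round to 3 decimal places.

0.530

At equilibrium m(1−p*) = e·p*, so m = e·p*/(1−p*).
m = 0.322 × 0.622 / 0.3780 = 0.2003/0.3780 = 0.5299.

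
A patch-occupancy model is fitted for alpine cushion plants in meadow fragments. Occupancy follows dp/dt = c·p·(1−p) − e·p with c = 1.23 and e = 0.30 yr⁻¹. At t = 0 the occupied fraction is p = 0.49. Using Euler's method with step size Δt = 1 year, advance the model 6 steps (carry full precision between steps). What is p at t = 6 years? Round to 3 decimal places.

Update rule: p ← p + [c·p·(1−p) − e·p]·Δt with Δt = 1.
step 1: Δp = +0.16038, p = 0.65038
step 2: Δp = +0.08457, p = 0.73495
step 3: Δp = +0.01912, p = 0.75407
step 4: Δp = +0.00188, p = 0.75595
step 5: Δp = +0.00014, p = 0.75609
step 6: Δp = +0.00001, p = 0.75610

0.756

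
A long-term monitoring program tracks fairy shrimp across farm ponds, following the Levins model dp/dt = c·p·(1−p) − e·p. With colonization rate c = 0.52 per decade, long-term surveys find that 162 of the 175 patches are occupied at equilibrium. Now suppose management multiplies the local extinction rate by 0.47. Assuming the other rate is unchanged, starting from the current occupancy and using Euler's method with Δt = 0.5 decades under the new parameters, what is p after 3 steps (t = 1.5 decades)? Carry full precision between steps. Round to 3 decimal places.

Observed p* = 162/175 = 0.92571.
Balance c(1−p*) = e gives e = 0.52×(1 − 0.92571) = 0.03863.
Starting from p₀ = 0.92571; update p ← p + (dp/dt)·Δt with the new parameters.
  1  |  dp/dt·Δt = +0.009476  |  p_1 = 0.935190
  2  |  dp/dt·Δt = +0.007269  |  p_2 = 0.942459
  3  |  dp/dt·Δt = +0.005544  |  p_3 = 0.948004

0.948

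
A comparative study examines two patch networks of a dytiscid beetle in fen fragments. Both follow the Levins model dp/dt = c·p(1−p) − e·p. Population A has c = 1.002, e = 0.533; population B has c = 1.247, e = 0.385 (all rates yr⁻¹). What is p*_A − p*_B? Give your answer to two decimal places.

A: p*_A = 1 − 0.533/1.002 = 0.4681.
B: p*_B = 1 − 0.385/1.247 = 0.6913.
p*_A − p*_B = 0.4681 − 0.6913 = -0.2232.

-0.22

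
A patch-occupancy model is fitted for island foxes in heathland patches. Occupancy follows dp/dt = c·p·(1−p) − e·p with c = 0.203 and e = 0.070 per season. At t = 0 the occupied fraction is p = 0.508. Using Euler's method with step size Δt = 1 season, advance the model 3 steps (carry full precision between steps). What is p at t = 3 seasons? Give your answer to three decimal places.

0.550

Update rule: p ← p + [c·p·(1−p) − e·p]·Δt with Δt = 1.
  1  |  dp/dt·Δt = +0.015177  |  p_1 = 0.523177
  2  |  dp/dt·Δt = +0.014019  |  p_2 = 0.537196
  3  |  dp/dt·Δt = +0.012865  |  p_3 = 0.550061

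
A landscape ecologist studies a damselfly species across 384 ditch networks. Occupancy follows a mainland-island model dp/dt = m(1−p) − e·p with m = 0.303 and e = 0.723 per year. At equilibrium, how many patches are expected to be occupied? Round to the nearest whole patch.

113

p* = m/(m+e) = 0.303/1.0260 = 0.2953.
Expected occupied patches = N × p* = 384 × 0.2953 = 113.40 ≈ 113.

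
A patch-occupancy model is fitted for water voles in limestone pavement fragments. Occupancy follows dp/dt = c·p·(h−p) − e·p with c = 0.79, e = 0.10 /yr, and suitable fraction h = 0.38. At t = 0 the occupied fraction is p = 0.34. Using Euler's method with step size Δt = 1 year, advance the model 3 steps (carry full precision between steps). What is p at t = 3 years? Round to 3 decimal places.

0.290

Update rule: p ← p + [c·p·(h−p) − e·p]·Δt with Δt = 1.
  1  |  dp/dt·Δt = -0.023256  |  p_1 = 0.316744
  2  |  dp/dt·Δt = -0.015846  |  p_2 = 0.300898
  3  |  dp/dt·Δt = -0.011287  |  p_3 = 0.289611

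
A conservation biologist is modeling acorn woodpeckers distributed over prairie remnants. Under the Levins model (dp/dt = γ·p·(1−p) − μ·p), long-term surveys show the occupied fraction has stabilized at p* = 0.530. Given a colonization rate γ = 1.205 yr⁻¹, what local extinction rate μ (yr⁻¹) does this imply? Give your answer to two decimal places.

At equilibrium γ(1−p*) = μ.
μ = 1.205 × (1 − 0.530) = 1.205 × 0.4700 = 0.5664.

0.57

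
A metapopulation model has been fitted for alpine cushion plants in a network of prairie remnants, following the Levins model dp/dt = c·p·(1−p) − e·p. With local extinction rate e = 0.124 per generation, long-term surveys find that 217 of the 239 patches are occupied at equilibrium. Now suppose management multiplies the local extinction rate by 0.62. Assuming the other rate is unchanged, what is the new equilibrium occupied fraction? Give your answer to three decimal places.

Observed p* = 217/239 = 0.90795.
Balance c(1−p*) = e gives c = e/(1 − 0.90795) = 0.124/0.09205 = 1.34709.
New p* = 1 − e/c = 1 − 0.07688/1.34709 = 0.94293.

0.943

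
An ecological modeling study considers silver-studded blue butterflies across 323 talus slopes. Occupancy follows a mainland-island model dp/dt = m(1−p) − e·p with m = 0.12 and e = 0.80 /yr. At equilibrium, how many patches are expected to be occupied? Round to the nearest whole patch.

42

p* = m/(m+e) = 0.12/0.9200 = 0.1304.
Expected occupied patches = N × p* = 323 × 0.1304 = 42.13 ≈ 42.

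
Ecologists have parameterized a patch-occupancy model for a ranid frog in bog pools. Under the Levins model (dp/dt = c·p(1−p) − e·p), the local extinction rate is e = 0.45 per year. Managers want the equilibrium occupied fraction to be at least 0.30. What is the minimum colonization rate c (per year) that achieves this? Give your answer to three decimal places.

p* = 1 − e/c ≥ 0.30 requires e/c ≤ 0.7000, i.e. c ≥ e/0.7000.
c_min = 0.45/0.7000 = 0.6429.

0.643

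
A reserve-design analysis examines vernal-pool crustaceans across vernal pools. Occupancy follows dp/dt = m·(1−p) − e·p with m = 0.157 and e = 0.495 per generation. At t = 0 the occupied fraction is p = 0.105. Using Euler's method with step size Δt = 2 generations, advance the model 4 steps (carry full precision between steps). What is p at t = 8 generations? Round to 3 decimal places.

Update rule: p ← p + [m·(1−p) − e·p]·Δt with Δt = 2.
  1  |  dp/dt·Δt = +0.177080  |  p_1 = 0.282080
  2  |  dp/dt·Δt = -0.053832  |  p_2 = 0.228248
  3  |  dp/dt·Δt = +0.016365  |  p_3 = 0.244613
  4  |  dp/dt·Δt = -0.004975  |  p_4 = 0.239638

0.240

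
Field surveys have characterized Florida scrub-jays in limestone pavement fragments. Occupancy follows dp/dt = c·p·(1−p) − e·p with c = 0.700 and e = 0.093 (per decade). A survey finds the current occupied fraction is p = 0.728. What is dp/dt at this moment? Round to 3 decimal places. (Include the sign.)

0.071

Colonization term: c·p·(1−p) = 0.700×0.728×0.2720 = 0.13861.
Extinction term: e·p = 0.06770.
dp/dt = 0.13861 − 0.06770 = 0.07091.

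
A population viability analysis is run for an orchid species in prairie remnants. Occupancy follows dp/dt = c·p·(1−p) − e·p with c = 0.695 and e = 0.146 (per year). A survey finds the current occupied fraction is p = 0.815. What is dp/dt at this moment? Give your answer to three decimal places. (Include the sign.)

Colonization term: c·p·(1−p) = 0.695×0.815×0.1850 = 0.10479.
Extinction term: e·p = 0.11899.
dp/dt = 0.10479 − 0.11899 = -0.01420.

-0.014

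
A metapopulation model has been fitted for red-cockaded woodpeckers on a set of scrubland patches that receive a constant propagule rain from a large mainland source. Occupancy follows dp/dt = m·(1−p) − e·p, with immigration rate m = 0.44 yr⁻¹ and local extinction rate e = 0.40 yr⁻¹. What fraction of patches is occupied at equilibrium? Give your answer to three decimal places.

Setting dp/dt = 0: m − m·p* = e·p*, so m = (m+e)·p*.
p* = m/(m+e) = 0.44/(0.44+0.40) = 0.44/0.8400 = 0.5238.

0.524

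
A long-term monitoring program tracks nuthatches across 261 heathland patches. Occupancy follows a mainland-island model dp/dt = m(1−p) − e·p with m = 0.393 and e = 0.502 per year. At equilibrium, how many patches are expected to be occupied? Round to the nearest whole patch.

115

p* = m/(m+e) = 0.393/0.8950 = 0.4391.
Expected occupied patches = N × p* = 261 × 0.4391 = 114.61 ≈ 115.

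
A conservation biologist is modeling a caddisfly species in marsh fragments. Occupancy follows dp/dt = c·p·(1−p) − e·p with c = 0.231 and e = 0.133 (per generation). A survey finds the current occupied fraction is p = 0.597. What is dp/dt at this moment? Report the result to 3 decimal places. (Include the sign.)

-0.024

Colonization term: c·p·(1−p) = 0.231×0.597×0.4030 = 0.05558.
Extinction term: e·p = 0.07940.
dp/dt = 0.05558 − 0.07940 = -0.02382.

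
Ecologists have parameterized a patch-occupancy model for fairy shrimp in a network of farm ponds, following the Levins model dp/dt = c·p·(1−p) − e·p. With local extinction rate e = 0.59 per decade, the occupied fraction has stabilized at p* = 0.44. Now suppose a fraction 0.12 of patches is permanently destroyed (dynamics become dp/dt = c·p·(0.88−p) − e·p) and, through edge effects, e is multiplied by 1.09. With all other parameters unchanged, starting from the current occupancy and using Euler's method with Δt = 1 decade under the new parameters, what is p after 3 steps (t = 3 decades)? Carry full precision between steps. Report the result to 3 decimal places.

Balance c(1−p*) = e gives c = e/(1 − 0.44000) = 0.59/0.56000 = 1.05357.
Starting from p₀ = 0.44000; update p ← p + (dp/dt)·Δt with the new parameters.
  1  |  dp/dt·Δt = -0.078993  |  p_1 = 0.361007
  2  |  dp/dt·Δt = -0.034767  |  p_2 = 0.326241
  3  |  dp/dt·Δt = -0.019468  |  p_3 = 0.306772

0.307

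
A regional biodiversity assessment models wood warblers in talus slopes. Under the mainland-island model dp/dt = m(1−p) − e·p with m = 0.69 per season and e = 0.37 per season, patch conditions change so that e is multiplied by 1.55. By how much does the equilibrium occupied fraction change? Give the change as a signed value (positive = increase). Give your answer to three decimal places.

-0.105

Before: p* = 0.69/(0.69+0.37) = 0.6509.
After: m = 0.69, e = 0.5735; p* = 0.69/1.2635 = 0.5461.
Δp* = 0.5461 − 0.6509 = -0.1048.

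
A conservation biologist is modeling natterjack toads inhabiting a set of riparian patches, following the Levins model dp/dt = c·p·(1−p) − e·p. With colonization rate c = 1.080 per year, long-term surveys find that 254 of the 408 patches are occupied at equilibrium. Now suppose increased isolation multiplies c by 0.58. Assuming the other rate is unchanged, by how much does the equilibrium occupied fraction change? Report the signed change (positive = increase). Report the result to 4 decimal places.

-0.2733

Observed p* = 254/408 = 0.62255.
Balance c(1−p*) = e gives e = 1.080×(1 − 0.62255) = 0.40765.
New p* = 1 − e/c = 1 − 0.40765/0.62640 = 0.34922.
Δp* = 0.34922 − 0.62255 = -0.27333.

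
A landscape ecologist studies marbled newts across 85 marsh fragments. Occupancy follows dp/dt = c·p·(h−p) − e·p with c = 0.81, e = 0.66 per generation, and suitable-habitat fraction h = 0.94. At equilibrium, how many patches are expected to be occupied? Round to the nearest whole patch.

11

p* = h − e/c = 0.94 − 0.8148 = 0.1252.
Expected occupied patches = N × p* = 85 × 0.1252 = 10.64 ≈ 11.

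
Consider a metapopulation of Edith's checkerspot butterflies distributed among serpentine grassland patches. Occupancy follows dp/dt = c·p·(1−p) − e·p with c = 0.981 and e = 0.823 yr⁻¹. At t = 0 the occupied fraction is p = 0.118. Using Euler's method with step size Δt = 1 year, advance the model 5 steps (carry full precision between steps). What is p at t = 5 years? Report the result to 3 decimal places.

Update rule: p ← p + [c·p·(1−p) − e·p]·Δt with Δt = 1.
  1  |  dp/dt·Δt = +0.004985  |  p_1 = 0.122985
  2  |  dp/dt·Δt = +0.004594  |  p_2 = 0.127578
  3  |  dp/dt·Δt = +0.004190  |  p_3 = 0.131769
  4  |  dp/dt·Δt = +0.003786  |  p_4 = 0.135555
  5  |  dp/dt·Δt = +0.003392  |  p_5 = 0.138947

0.139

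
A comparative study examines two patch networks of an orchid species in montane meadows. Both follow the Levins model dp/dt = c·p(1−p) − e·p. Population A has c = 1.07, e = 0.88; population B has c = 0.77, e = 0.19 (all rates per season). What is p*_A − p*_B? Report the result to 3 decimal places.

A: p*_A = 1 − 0.88/1.07 = 0.1776.
B: p*_B = 1 − 0.19/0.77 = 0.7532.
p*_A − p*_B = 0.1776 − 0.7532 = -0.5757.

-0.576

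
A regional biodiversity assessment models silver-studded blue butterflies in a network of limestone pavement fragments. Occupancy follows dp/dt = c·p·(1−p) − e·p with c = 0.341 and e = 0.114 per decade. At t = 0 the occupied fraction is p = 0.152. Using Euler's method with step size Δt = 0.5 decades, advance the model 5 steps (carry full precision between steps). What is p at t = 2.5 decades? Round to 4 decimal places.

Update rule: p ← p + [c·p·(1−p) − e·p]·Δt with Δt = 0.5.
step 1: Δp = +0.01331, p = 0.16531
step 2: Δp = +0.01410, p = 0.17942
step 3: Δp = +0.01488, p = 0.19429
step 4: Δp = +0.01562, p = 0.20991
step 5: Δp = +0.01631, p = 0.22622

0.2262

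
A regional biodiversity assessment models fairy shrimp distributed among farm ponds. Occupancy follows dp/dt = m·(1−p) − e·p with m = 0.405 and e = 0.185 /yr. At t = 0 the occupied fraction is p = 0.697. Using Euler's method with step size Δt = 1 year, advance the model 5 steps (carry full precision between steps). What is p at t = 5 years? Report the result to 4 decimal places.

Update rule: p ← p + [m·(1−p) − e·p]·Δt with Δt = 1.
t = 1: p = 0.69700 + (-0.00623) = 0.69077
t = 2: p = 0.69077 + (-0.00255) = 0.68822
t = 3: p = 0.68822 + (-0.00105) = 0.68717
t = 4: p = 0.68717 + (-0.00043) = 0.68674
t = 5: p = 0.68674 + (-0.00018) = 0.68656

0.6866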